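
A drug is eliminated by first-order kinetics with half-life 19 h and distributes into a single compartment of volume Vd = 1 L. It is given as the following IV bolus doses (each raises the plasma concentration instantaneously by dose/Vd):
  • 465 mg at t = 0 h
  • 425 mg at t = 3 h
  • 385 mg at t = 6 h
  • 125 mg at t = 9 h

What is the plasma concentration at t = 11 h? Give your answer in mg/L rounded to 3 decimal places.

1065.729 mg/L

k = ln 2 / 19 = 0.03648 per h
Dose 1 (465 mg at t=0 h): 465·exp(−0.03648·11) = 311.295 mg/L
Dose 2 (425 mg at t=3 h): 425·exp(−0.03648·8) = 317.424 mg/L
Dose 3 (385 mg at t=6 h): 385·exp(−0.03648·5) = 320.806 mg/L
Dose 4 (125 mg at t=9 h): 125·exp(−0.03648·2) = 116.204 mg/L
C(11) = 311.295 + 317.424 + 320.806 + 116.204 = 1065.729 mg/L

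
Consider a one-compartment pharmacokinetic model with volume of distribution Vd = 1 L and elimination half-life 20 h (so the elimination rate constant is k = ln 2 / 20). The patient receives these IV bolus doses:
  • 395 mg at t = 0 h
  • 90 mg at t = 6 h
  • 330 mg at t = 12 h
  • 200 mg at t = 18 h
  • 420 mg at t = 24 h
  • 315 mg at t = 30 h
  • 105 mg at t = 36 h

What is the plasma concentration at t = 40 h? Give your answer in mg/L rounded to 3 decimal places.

k = ln 2 / 20 = 0.03466 per h
Dose 1 (395 mg at t=0 h): 395·exp(−0.03466·40) = 98.750 mg/L
Dose 2 (90 mg at t=6 h): 90·exp(−0.03466·34) = 27.701 mg/L
Dose 3 (330 mg at t=12 h): 330·exp(−0.03466·28) = 125.047 mg/L
Dose 4 (200 mg at t=18 h): 200·exp(−0.03466·22) = 93.303 mg/L
Dose 5 (420 mg at t=24 h): 420·exp(−0.03466·16) = 241.227 mg/L
Dose 6 (315 mg at t=30 h): 315·exp(−0.03466·10) = 222.739 mg/L
Dose 7 (105 mg at t=36 h): 105·exp(−0.03466·4) = 91.408 mg/L
C(40) = 98.750 + 27.701 + 125.047 + 93.303 + 241.227 + 222.739 + 91.408 = 900.174 mg/L

900.174 mg/L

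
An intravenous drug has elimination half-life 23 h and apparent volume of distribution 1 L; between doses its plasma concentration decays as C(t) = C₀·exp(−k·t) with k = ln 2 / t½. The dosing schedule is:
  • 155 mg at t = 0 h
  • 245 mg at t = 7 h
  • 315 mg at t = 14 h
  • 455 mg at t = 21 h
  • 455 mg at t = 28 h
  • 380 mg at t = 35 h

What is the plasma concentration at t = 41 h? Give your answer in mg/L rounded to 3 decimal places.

1146.284 mg/L

k = ln 2 / 23 = 0.03014 per h
Dose 1 (155 mg at t=0 h): 155·exp(−0.03014·41) = 45.052 mg/L
Dose 2 (245 mg at t=7 h): 245·exp(−0.03014·34) = 87.936 mg/L
Dose 3 (315 mg at t=14 h): 315·exp(−0.03014·27) = 139.614 mg/L
Dose 4 (455 mg at t=21 h): 455·exp(−0.03014·20) = 249.027 mg/L
Dose 5 (455 mg at t=28 h): 455·exp(−0.03014·13) = 307.513 mg/L
Dose 6 (380 mg at t=35 h): 380·exp(−0.03014·6) = 317.142 mg/L
C(41) = 45.052 + 87.936 + 139.614 + 249.027 + 307.513 + 317.142 = 1146.284 mg/L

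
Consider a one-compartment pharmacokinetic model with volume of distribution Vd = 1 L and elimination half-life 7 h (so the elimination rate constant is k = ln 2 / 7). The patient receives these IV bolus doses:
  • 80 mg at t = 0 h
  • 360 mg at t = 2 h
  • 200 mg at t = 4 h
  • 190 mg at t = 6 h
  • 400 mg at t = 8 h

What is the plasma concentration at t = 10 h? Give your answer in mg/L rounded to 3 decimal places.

k = ln 2 / 7 = 0.09902 per h
Dose 1 (80 mg at t=0 h): 80·exp(−0.09902·10) = 29.720 mg/L
Dose 2 (360 mg at t=2 h): 360·exp(−0.09902·8) = 163.030 mg/L
Dose 3 (200 mg at t=4 h): 200·exp(−0.09902·6) = 110.409 mg/L
Dose 4 (190 mg at t=6 h): 190·exp(−0.09902·4) = 127.861 mg/L
Dose 5 (400 mg at t=8 h): 400·exp(−0.09902·2) = 328.134 mg/L
C(10) = 29.720 + 163.030 + 110.409 + 127.861 + 328.134 = 759.154 mg/L

759.154 mg/L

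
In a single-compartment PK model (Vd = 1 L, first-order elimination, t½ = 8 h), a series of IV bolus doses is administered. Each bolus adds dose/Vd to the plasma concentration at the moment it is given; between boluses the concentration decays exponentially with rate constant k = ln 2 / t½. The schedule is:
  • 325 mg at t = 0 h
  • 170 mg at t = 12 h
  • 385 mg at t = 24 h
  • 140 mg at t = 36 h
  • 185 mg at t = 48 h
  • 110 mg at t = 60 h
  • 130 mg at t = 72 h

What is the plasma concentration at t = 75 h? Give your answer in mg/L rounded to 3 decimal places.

158.688 mg/L

k = ln 2 / 8 = 0.08664 per h
Dose 1 (325 mg at t=0 h): 325·exp(−0.08664·75) = 0.489 mg/L
Dose 2 (170 mg at t=12 h): 170·exp(−0.08664·63) = 0.724 mg/L
Dose 3 (385 mg at t=24 h): 385·exp(−0.08664·51) = 4.639 mg/L
Dose 4 (140 mg at t=36 h): 140·exp(−0.08664·39) = 4.771 mg/L
Dose 5 (185 mg at t=48 h): 185·exp(−0.08664·27) = 17.832 mg/L
Dose 6 (110 mg at t=60 h): 110·exp(−0.08664·15) = 29.989 mg/L
Dose 7 (130 mg at t=72 h): 130·exp(−0.08664·3) = 100.244 mg/L
C(75) = 0.489 + 0.724 + 4.639 + 4.771 + 17.832 + 29.989 + 100.244 = 158.688 mg/L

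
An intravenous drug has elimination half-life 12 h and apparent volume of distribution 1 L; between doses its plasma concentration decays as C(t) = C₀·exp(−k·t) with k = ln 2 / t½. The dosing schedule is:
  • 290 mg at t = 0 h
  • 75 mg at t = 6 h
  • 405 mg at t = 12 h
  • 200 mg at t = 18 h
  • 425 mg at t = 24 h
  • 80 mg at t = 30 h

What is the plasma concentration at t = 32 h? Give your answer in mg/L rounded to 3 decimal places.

618.038 mg/L

k = ln 2 / 12 = 0.05776 per h
Dose 1 (290 mg at t=0 h): 290·exp(−0.05776·32) = 45.672 mg/L
Dose 2 (75 mg at t=6 h): 75·exp(−0.05776·26) = 16.704 mg/L
Dose 3 (405 mg at t=12 h): 405·exp(−0.05776·20) = 127.567 mg/L
Dose 4 (200 mg at t=18 h): 200·exp(−0.05776·14) = 89.090 mg/L
Dose 5 (425 mg at t=24 h): 425·exp(−0.05776·8) = 267.733 mg/L
Dose 6 (80 mg at t=30 h): 80·exp(−0.05776·2) = 71.272 mg/L
C(32) = 45.672 + 16.704 + 127.567 + 89.090 + 267.733 + 71.272 = 618.038 mg/L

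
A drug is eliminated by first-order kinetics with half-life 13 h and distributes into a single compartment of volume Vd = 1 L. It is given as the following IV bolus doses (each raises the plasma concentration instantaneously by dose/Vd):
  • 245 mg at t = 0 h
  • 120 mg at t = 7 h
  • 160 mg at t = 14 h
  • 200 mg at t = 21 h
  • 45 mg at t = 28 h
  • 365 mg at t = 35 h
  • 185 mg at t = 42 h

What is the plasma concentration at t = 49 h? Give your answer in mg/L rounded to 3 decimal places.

k = ln 2 / 13 = 0.05332 per h
Dose 1 (245 mg at t=0 h): 245·exp(−0.05332·49) = 17.969 mg/L
Dose 2 (120 mg at t=7 h): 120·exp(−0.05332·42) = 12.783 mg/L
Dose 3 (160 mg at t=14 h): 160·exp(−0.05332·35) = 24.755 mg/L
Dose 4 (200 mg at t=21 h): 200·exp(−0.05332·28) = 44.943 mg/L
Dose 5 (45 mg at t=28 h): 45·exp(−0.05332·21) = 14.687 mg/L
Dose 6 (365 mg at t=35 h): 365·exp(−0.05332·14) = 173.024 mg/L
Dose 7 (185 mg at t=42 h): 185·exp(−0.05332·7) = 127.373 mg/L
C(49) = 17.969 + 12.783 + 24.755 + 44.943 + 14.687 + 173.024 + 127.373 = 415.533 mg/L

415.533 mg/L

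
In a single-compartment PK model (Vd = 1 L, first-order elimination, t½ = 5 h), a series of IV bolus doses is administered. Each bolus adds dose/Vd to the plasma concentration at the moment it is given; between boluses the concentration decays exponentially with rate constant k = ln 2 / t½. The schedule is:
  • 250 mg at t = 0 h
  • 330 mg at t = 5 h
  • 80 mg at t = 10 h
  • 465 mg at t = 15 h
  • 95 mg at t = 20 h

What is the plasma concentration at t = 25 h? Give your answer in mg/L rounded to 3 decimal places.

k = ln 2 / 5 = 0.13863 per h
Dose 1 (250 mg at t=0 h): 250·exp(−0.13863·25) = 7.813 mg/L
Dose 2 (330 mg at t=5 h): 330·exp(−0.13863·20) = 20.625 mg/L
Dose 3 (80 mg at t=10 h): 80·exp(−0.13863·15) = 10.000 mg/L
Dose 4 (465 mg at t=15 h): 465·exp(−0.13863·10) = 116.250 mg/L
Dose 5 (95 mg at t=20 h): 95·exp(−0.13863·5) = 47.500 mg/L
C(25) = 7.813 + 20.625 + 10.000 + 116.250 + 47.500 = 202.188 mg/L

202.188 mg/L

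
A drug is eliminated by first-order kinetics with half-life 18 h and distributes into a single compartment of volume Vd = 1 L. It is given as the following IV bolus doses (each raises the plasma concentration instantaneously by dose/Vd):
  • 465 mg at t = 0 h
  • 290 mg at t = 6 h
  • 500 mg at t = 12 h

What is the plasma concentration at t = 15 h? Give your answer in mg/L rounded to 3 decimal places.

911.483 mg/L

k = ln 2 / 18 = 0.03851 per h
Dose 1 (465 mg at t=0 h): 465·exp(−0.03851·15) = 260.972 mg/L
Dose 2 (290 mg at t=6 h): 290·exp(−0.03851·9) = 205.061 mg/L
Dose 3 (500 mg at t=12 h): 500·exp(−0.03851·3) = 445.449 mg/L
C(15) = 260.972 + 205.061 + 445.449 = 911.483 mg/L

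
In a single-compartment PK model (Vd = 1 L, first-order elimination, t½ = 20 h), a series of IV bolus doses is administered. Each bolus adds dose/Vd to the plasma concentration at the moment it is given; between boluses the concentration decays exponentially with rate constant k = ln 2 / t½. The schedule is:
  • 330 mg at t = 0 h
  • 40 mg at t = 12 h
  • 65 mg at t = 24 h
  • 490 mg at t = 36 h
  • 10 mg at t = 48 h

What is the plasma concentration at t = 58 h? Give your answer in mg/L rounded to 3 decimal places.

k = ln 2 / 20 = 0.03466 per h
Dose 1 (330 mg at t=0 h): 330·exp(−0.03466·58) = 44.211 mg/L
Dose 2 (40 mg at t=12 h): 40·exp(−0.03466·46) = 8.123 mg/L
Dose 3 (65 mg at t=24 h): 65·exp(−0.03466·34) = 20.006 mg/L
Dose 4 (490 mg at t=36 h): 490·exp(−0.03466·22) = 228.593 mg/L
Dose 5 (10 mg at t=48 h): 10·exp(−0.03466·10) = 7.071 mg/L
C(58) = 44.211 + 8.123 + 20.006 + 228.593 + 7.071 = 308.003 mg/L

308.003 mg/L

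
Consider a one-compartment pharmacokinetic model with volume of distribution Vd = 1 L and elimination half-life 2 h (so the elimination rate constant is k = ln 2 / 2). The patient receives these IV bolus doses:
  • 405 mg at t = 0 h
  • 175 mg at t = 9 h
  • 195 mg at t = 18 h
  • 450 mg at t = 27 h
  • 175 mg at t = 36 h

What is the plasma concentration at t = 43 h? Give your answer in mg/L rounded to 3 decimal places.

k = ln 2 / 2 = 0.34657 per h
Dose 1 (405 mg at t=0 h): 405·exp(−0.34657·43) = 0.000 mg/L
Dose 2 (175 mg at t=9 h): 175·exp(−0.34657·34) = 0.001 mg/L
Dose 3 (195 mg at t=18 h): 195·exp(−0.34657·25) = 0.034 mg/L
Dose 4 (450 mg at t=27 h): 450·exp(−0.34657·16) = 1.758 mg/L
Dose 5 (175 mg at t=36 h): 175·exp(−0.34657·7) = 15.468 mg/L
C(43) = 0.000 + 0.001 + 0.034 + 1.758 + 15.468 = 17.261 mg/L

17.261 mg/L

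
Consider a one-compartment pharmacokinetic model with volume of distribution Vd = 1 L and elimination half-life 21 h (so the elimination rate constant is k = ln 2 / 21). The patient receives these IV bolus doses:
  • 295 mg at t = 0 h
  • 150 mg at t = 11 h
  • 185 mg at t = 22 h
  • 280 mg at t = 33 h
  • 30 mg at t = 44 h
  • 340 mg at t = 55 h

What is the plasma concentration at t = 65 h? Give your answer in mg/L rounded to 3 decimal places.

k = ln 2 / 21 = 0.03301 per h
Dose 1 (295 mg at t=0 h): 295·exp(−0.03301·65) = 34.519 mg/L
Dose 2 (150 mg at t=11 h): 150·exp(−0.03301·54) = 25.236 mg/L
Dose 3 (185 mg at t=22 h): 185·exp(−0.03301·43) = 44.748 mg/L
Dose 4 (280 mg at t=33 h): 280·exp(−0.03301·32) = 97.375 mg/L
Dose 5 (30 mg at t=44 h): 30·exp(−0.03301·21) = 15.000 mg/L
Dose 6 (340 mg at t=55 h): 340·exp(−0.03301·10) = 244.417 mg/L
C(65) = 34.519 + 25.236 + 44.748 + 97.375 + 15.000 + 244.417 = 461.295 mg/L

461.295 mg/L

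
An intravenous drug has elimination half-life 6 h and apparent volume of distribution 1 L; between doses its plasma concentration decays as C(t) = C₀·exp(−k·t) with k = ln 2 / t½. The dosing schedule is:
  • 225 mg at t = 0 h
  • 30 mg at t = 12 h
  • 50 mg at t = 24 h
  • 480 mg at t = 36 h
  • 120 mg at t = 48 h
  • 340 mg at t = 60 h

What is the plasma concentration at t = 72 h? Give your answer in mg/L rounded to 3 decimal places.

k = ln 2 / 6 = 0.11552 per h
Dose 1 (225 mg at t=0 h): 225·exp(−0.11552·72) = 0.055 mg/L
Dose 2 (30 mg at t=12 h): 30·exp(−0.11552·60) = 0.029 mg/L
Dose 3 (50 mg at t=24 h): 50·exp(−0.11552·48) = 0.195 mg/L
Dose 4 (480 mg at t=36 h): 480·exp(−0.11552·36) = 7.500 mg/L
Dose 5 (120 mg at t=48 h): 120·exp(−0.11552·24) = 7.500 mg/L
Dose 6 (340 mg at t=60 h): 340·exp(−0.11552·12) = 85.000 mg/L
C(72) = 0.055 + 0.029 + 0.195 + 7.500 + 7.500 + 85.000 = 100.280 mg/L

100.280 mg/L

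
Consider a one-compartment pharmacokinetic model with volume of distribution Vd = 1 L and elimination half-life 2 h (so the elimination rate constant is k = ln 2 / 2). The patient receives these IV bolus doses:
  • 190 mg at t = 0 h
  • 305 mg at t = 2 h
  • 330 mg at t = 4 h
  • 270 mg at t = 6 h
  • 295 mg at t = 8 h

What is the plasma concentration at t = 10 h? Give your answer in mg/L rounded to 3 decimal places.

k = ln 2 / 2 = 0.34657 per h
Dose 1 (190 mg at t=0 h): 190·exp(−0.34657·10) = 5.938 mg/L
Dose 2 (305 mg at t=2 h): 305·exp(−0.34657·8) = 19.062 mg/L
Dose 3 (330 mg at t=4 h): 330·exp(−0.34657·6) = 41.250 mg/L
Dose 4 (270 mg at t=6 h): 270·exp(−0.34657·4) = 67.500 mg/L
Dose 5 (295 mg at t=8 h): 295·exp(−0.34657·2) = 147.500 mg/L
C(10) = 5.938 + 19.062 + 41.250 + 67.500 + 147.500 = 281.250 mg/L

281.250 mg/L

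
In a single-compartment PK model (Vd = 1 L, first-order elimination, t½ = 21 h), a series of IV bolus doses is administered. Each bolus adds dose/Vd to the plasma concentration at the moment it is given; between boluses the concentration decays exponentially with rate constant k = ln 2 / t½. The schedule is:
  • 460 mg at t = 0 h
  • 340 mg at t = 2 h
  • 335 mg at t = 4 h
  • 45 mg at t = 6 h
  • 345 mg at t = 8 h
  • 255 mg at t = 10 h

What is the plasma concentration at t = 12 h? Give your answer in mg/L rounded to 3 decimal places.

k = ln 2 / 21 = 0.03301 per h
Dose 1 (460 mg at t=0 h): 460·exp(−0.03301·12) = 309.557 mg/L
Dose 2 (340 mg at t=2 h): 340·exp(−0.03301·10) = 244.417 mg/L
Dose 3 (335 mg at t=4 h): 335·exp(−0.03301·8) = 257.257 mg/L
Dose 4 (45 mg at t=6 h): 45·exp(−0.03301·6) = 36.915 mg/L
Dose 5 (345 mg at t=8 h): 345·exp(−0.03301·4) = 302.329 mg/L
Dose 6 (255 mg at t=10 h): 255·exp(−0.03301·2) = 238.710 mg/L
C(12) = 309.557 + 244.417 + 257.257 + 36.915 + 302.329 + 238.710 = 1389.185 mg/L

1389.185 mg/L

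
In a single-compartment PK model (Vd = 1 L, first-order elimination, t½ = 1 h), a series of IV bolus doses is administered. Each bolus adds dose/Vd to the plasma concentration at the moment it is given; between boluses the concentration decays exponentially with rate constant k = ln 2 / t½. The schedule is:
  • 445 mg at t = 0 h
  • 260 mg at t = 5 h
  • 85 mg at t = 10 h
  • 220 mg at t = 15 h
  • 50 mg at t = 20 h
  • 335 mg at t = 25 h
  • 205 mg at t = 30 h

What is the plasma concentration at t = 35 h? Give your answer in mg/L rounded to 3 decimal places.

6.735 mg/L

k = ln 2 / 1 = 0.69315 per h
Dose 1 (445 mg at t=0 h): 445·exp(−0.69315·35) = 0.000 mg/L
Dose 2 (260 mg at t=5 h): 260·exp(−0.69315·30) = 0.000 mg/L
Dose 3 (85 mg at t=10 h): 85·exp(−0.69315·25) = 0.000 mg/L
Dose 4 (220 mg at t=15 h): 220·exp(−0.69315·20) = 0.000 mg/L
Dose 5 (50 mg at t=20 h): 50·exp(−0.69315·15) = 0.002 mg/L
Dose 6 (335 mg at t=25 h): 335·exp(−0.69315·10) = 0.327 mg/L
Dose 7 (205 mg at t=30 h): 205·exp(−0.69315·5) = 6.406 mg/L
C(35) = 0.000 + 0.000 + 0.000 + 0.000 + 0.002 + 0.327 + 6.406 = 6.735 mg/L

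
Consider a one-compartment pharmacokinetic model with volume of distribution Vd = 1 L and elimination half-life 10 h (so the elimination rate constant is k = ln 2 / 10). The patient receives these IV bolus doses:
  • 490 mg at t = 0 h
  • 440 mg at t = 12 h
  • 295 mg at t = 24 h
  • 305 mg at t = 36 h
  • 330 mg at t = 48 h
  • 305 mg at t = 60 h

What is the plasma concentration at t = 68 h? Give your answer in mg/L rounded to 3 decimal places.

k = ln 2 / 10 = 0.06931 per h
Dose 1 (490 mg at t=0 h): 490·exp(−0.06931·68) = 4.397 mg/L
Dose 2 (440 mg at t=12 h): 440·exp(−0.06931·56) = 9.072 mg/L
Dose 3 (295 mg at t=24 h): 295·exp(−0.06931·44) = 13.973 mg/L
Dose 4 (305 mg at t=36 h): 305·exp(−0.06931·32) = 33.190 mg/L
Dose 5 (330 mg at t=48 h): 330·exp(−0.06931·20) = 82.500 mg/L
Dose 6 (305 mg at t=60 h): 305·exp(−0.06931·8) = 175.176 mg/L
C(68) = 4.397 + 9.072 + 13.973 + 33.190 + 82.500 + 175.176 = 318.308 mg/L

318.308 mg/L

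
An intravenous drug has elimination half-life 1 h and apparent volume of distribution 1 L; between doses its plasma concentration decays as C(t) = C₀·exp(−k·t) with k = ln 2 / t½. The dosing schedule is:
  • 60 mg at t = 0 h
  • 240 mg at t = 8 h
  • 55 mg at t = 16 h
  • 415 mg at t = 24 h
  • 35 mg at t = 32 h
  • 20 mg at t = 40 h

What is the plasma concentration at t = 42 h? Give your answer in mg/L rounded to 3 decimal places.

k = ln 2 / 1 = 0.69315 per h
Dose 1 (60 mg at t=0 h): 60·exp(−0.69315·42) = 0.000 mg/L
Dose 2 (240 mg at t=8 h): 240·exp(−0.69315·34) = 0.000 mg/L
Dose 3 (55 mg at t=16 h): 55·exp(−0.69315·26) = 0.000 mg/L
Dose 4 (415 mg at t=24 h): 415·exp(−0.69315·18) = 0.002 mg/L
Dose 5 (35 mg at t=32 h): 35·exp(−0.69315·10) = 0.034 mg/L
Dose 6 (20 mg at t=40 h): 20·exp(−0.69315·2) = 5.000 mg/L
C(42) = 0.000 + 0.000 + 0.000 + 0.002 + 0.034 + 5.000 = 5.036 mg/L

5.036 mg/L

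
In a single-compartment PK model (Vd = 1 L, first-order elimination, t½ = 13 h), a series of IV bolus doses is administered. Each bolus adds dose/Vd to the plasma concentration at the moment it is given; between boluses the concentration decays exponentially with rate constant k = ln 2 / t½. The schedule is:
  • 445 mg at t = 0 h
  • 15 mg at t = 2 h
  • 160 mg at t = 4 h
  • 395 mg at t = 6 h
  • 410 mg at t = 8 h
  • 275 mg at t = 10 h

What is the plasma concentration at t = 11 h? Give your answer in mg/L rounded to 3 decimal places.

k = ln 2 / 13 = 0.05332 per h
Dose 1 (445 mg at t=0 h): 445·exp(−0.05332·11) = 247.538 mg/L
Dose 2 (15 mg at t=2 h): 15·exp(−0.05332·9) = 9.283 mg/L
Dose 3 (160 mg at t=4 h): 160·exp(−0.05332·7) = 110.161 mg/L
Dose 4 (395 mg at t=6 h): 395·exp(−0.05332·5) = 302.563 mg/L
Dose 5 (410 mg at t=8 h): 410·exp(−0.05332·3) = 349.394 mg/L
Dose 6 (275 mg at t=10 h): 275·exp(−0.05332·1) = 260.721 mg/L
C(11) = 247.538 + 9.283 + 110.161 + 302.563 + 349.394 + 260.721 = 1279.661 mg/L

1279.661 mg/L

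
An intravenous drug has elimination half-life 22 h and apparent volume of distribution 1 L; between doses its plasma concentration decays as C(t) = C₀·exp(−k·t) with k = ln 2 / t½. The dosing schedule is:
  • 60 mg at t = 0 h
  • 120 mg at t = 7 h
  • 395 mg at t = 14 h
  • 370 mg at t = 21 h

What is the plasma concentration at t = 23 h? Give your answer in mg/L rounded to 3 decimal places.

746.433 mg/L

k = ln 2 / 22 = 0.03151 per h
Dose 1 (60 mg at t=0 h): 60·exp(−0.03151·23) = 29.070 mg/L
Dose 2 (120 mg at t=7 h): 120·exp(−0.03151·16) = 72.485 mg/L
Dose 3 (395 mg at t=14 h): 395·exp(−0.03151·9) = 297.474 mg/L
Dose 4 (370 mg at t=21 h): 370·exp(−0.03151·2) = 347.404 mg/L
C(23) = 29.070 + 72.485 + 297.474 + 347.404 = 746.433 mg/L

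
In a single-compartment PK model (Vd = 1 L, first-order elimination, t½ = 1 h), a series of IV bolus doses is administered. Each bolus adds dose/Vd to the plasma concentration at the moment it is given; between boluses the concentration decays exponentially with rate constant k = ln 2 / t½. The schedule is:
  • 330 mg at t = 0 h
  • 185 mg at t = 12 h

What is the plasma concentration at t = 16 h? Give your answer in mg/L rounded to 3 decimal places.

k = ln 2 / 1 = 0.69315 per h
Dose 1 (330 mg at t=0 h): 330·exp(−0.69315·16) = 0.005 mg/L
Dose 2 (185 mg at t=12 h): 185·exp(−0.69315·4) = 11.562 mg/L
C(16) = 0.005 + 11.562 = 11.568 mg/L

11.568 mg/L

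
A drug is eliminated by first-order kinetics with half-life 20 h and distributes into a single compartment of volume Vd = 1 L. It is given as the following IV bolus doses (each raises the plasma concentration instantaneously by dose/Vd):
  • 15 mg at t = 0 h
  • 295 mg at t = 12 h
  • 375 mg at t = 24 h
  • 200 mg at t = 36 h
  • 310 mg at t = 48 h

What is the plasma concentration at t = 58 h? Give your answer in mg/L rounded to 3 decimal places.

489.839 mg/L

k = ln 2 / 20 = 0.03466 per h
Dose 1 (15 mg at t=0 h): 15·exp(−0.03466·58) = 2.010 mg/L
Dose 2 (295 mg at t=12 h): 295·exp(−0.03466·46) = 59.904 mg/L
Dose 3 (375 mg at t=24 h): 375·exp(−0.03466·34) = 115.420 mg/L
Dose 4 (200 mg at t=36 h): 200·exp(−0.03466·22) = 93.303 mg/L
Dose 5 (310 mg at t=48 h): 310·exp(−0.03466·10) = 219.203 mg/L
C(58) = 2.010 + 59.904 + 115.420 + 93.303 + 219.203 = 489.839 mg/L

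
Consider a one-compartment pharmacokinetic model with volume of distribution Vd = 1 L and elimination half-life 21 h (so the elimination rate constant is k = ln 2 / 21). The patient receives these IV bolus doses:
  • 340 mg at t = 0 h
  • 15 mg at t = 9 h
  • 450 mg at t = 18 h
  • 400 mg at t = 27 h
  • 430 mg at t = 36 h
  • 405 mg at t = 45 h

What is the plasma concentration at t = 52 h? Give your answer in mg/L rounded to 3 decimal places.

961.521 mg/L

k = ln 2 / 21 = 0.03301 per h
Dose 1 (340 mg at t=0 h): 340·exp(−0.03301·52) = 61.104 mg/L
Dose 2 (15 mg at t=9 h): 15·exp(−0.03301·43) = 3.628 mg/L
Dose 3 (450 mg at t=18 h): 450·exp(−0.03301·34) = 146.498 mg/L
Dose 4 (400 mg at t=27 h): 400·exp(−0.03301·25) = 175.263 mg/L
Dose 5 (430 mg at t=36 h): 430·exp(−0.03301·16) = 253.578 mg/L
Dose 6 (405 mg at t=45 h): 405·exp(−0.03301·7) = 321.449 mg/L
C(52) = 61.104 + 3.628 + 146.498 + 175.263 + 253.578 + 321.449 = 961.521 mg/L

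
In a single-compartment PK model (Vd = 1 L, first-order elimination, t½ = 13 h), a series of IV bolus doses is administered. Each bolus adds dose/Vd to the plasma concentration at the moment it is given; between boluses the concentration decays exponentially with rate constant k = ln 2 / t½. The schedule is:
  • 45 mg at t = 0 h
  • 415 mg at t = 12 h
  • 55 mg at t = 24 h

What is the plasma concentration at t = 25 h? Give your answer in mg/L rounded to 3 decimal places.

271.510 mg/L

k = ln 2 / 13 = 0.05332 per h
Dose 1 (45 mg at t=0 h): 45·exp(−0.05332·25) = 11.866 mg/L
Dose 2 (415 mg at t=12 h): 415·exp(−0.05332·13) = 207.500 mg/L
Dose 3 (55 mg at t=24 h): 55·exp(−0.05332·1) = 52.144 mg/L
C(25) = 11.866 + 207.500 + 52.144 = 271.510 mg/L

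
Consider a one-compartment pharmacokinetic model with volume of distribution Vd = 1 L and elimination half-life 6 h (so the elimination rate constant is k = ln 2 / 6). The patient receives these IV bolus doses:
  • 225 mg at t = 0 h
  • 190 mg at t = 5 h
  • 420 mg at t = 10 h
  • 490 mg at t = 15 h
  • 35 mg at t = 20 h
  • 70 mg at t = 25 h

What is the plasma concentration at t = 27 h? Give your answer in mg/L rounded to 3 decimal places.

277.484 mg/L

k = ln 2 / 6 = 0.11552 per h
Dose 1 (225 mg at t=0 h): 225·exp(−0.11552·27) = 9.944 mg/L
Dose 2 (190 mg at t=5 h): 190·exp(−0.11552·22) = 14.962 mg/L
Dose 3 (420 mg at t=10 h): 420·exp(−0.11552·17) = 58.929 mg/L
Dose 4 (490 mg at t=15 h): 490·exp(−0.11552·12) = 122.500 mg/L
Dose 5 (35 mg at t=20 h): 35·exp(−0.11552·7) = 15.591 mg/L
Dose 6 (70 mg at t=25 h): 70·exp(−0.11552·2) = 55.559 mg/L
C(27) = 9.944 + 14.962 + 58.929 + 122.500 + 15.591 + 55.559 = 277.484 mg/L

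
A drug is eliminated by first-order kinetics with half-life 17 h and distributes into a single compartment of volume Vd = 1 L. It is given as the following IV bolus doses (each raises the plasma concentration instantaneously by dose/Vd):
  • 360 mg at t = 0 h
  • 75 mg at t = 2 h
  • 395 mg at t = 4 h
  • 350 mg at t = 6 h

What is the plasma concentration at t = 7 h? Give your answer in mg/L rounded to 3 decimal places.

k = ln 2 / 17 = 0.04077 per h
Dose 1 (360 mg at t=0 h): 360·exp(−0.04077·7) = 270.613 mg/L
Dose 2 (75 mg at t=2 h): 75·exp(−0.04077·5) = 61.168 mg/L
Dose 3 (395 mg at t=4 h): 395·exp(−0.04077·3) = 349.522 mg/L
Dose 4 (350 mg at t=6 h): 350·exp(−0.04077·1) = 336.016 mg/L
C(7) = 270.613 + 61.168 + 349.522 + 336.016 = 1017.319 mg/L

1017.319 mg/L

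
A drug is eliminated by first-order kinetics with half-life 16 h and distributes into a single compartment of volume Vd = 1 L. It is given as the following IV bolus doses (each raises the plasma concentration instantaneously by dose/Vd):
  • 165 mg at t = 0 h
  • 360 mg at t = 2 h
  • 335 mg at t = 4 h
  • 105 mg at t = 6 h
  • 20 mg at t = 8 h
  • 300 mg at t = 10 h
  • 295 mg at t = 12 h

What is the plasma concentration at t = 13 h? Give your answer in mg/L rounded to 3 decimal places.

1183.891 mg/L

k = ln 2 / 16 = 0.04332 per h
Dose 1 (165 mg at t=0 h): 165·exp(−0.04332·13) = 93.950 mg/L
Dose 2 (360 mg at t=2 h): 360·exp(−0.04332·11) = 223.534 mg/L
Dose 3 (335 mg at t=4 h): 335·exp(−0.04332·9) = 226.838 mg/L
Dose 4 (105 mg at t=6 h): 105·exp(−0.04332·7) = 77.533 mg/L
Dose 5 (20 mg at t=8 h): 20·exp(−0.04332·5) = 16.105 mg/L
Dose 6 (300 mg at t=10 h): 300·exp(−0.04332·3) = 263.438 mg/L
Dose 7 (295 mg at t=12 h): 295·exp(−0.04332·1) = 282.493 mg/L
C(13) = 93.950 + 223.534 + 226.838 + 77.533 + 16.105 + 263.438 + 282.493 = 1183.891 mg/L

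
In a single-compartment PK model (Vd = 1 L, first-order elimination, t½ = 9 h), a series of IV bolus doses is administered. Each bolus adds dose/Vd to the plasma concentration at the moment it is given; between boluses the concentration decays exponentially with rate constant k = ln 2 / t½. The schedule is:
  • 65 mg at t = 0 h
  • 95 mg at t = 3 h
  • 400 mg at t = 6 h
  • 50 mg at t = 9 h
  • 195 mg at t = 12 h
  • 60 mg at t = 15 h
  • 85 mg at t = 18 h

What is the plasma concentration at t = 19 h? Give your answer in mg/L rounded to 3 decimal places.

449.399 mg/L

k = ln 2 / 9 = 0.07702 per h
Dose 1 (65 mg at t=0 h): 65·exp(−0.07702·19) = 15.045 mg/L
Dose 2 (95 mg at t=3 h): 95·exp(−0.07702·16) = 27.705 mg/L
Dose 3 (400 mg at t=6 h): 400·exp(−0.07702·13) = 146.973 mg/L
Dose 4 (50 mg at t=9 h): 50·exp(−0.07702·10) = 23.147 mg/L
Dose 5 (195 mg at t=12 h): 195·exp(−0.07702·7) = 113.737 mg/L
Dose 6 (60 mg at t=15 h): 60·exp(−0.07702·4) = 44.092 mg/L
Dose 7 (85 mg at t=18 h): 85·exp(−0.07702·1) = 78.699 mg/L
C(19) = 15.045 + 27.705 + 146.973 + 23.147 + 113.737 + 44.092 + 78.699 = 449.399 mg/L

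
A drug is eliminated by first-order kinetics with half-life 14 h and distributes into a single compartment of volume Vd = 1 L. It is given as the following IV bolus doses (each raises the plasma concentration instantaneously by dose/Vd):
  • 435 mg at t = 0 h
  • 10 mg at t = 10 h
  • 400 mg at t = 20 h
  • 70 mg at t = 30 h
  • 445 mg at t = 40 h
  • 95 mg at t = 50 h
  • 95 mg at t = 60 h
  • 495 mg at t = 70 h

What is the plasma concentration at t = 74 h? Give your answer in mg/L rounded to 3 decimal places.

612.275 mg/L

k = ln 2 / 14 = 0.04951 per h
Dose 1 (435 mg at t=0 h): 435·exp(−0.04951·74) = 11.151 mg/L
Dose 2 (10 mg at t=10 h): 10·exp(−0.04951·64) = 0.421 mg/L
Dose 3 (400 mg at t=20 h): 400·exp(−0.04951·54) = 27.602 mg/L
Dose 4 (70 mg at t=30 h): 70·exp(−0.04951·44) = 7.925 mg/L
Dose 5 (445 mg at t=40 h): 445·exp(−0.04951·34) = 82.658 mg/L
Dose 6 (95 mg at t=50 h): 95·exp(−0.04951·24) = 28.952 mg/L
Dose 7 (95 mg at t=60 h): 95·exp(−0.04951·14) = 47.500 mg/L
Dose 8 (495 mg at t=70 h): 495·exp(−0.04951·4) = 406.066 mg/L
C(74) = 11.151 + 0.421 + 27.602 + 7.925 + 82.658 + 28.952 + 47.500 + 406.066 = 612.275 mg/L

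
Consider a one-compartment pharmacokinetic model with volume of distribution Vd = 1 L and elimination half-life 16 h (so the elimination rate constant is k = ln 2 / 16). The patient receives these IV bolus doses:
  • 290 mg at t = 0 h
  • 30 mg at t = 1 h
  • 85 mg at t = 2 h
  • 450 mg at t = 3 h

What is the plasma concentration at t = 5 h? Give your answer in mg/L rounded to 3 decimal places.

k = ln 2 / 16 = 0.04332 per h
Dose 1 (290 mg at t=0 h): 290·exp(−0.04332·5) = 233.521 mg/L
Dose 2 (30 mg at t=1 h): 30·exp(−0.04332·4) = 25.227 mg/L
Dose 3 (85 mg at t=2 h): 85·exp(−0.04332·3) = 74.641 mg/L
Dose 4 (450 mg at t=3 h): 450·exp(−0.04332·2) = 412.652 mg/L
C(5) = 233.521 + 25.227 + 74.641 + 412.652 = 746.041 mg/L

746.041 mg/L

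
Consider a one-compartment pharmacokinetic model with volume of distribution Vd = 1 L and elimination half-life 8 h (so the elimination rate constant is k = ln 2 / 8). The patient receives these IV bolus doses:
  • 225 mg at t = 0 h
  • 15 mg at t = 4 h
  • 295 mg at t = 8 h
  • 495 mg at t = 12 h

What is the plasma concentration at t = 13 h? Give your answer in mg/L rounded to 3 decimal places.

725.026 mg/L

k = ln 2 / 8 = 0.08664 per h
Dose 1 (225 mg at t=0 h): 225·exp(−0.08664·13) = 72.947 mg/L
Dose 2 (15 mg at t=4 h): 15·exp(−0.08664·9) = 6.878 mg/L
Dose 3 (295 mg at t=8 h): 295·exp(−0.08664·5) = 191.284 mg/L
Dose 4 (495 mg at t=12 h): 495·exp(−0.08664·1) = 453.917 mg/L
C(13) = 72.947 + 6.878 + 191.284 + 453.917 = 725.026 mg/L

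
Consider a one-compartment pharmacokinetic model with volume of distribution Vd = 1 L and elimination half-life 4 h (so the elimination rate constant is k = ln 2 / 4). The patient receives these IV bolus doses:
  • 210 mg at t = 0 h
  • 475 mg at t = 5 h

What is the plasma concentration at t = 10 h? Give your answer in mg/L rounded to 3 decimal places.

236.836 mg/L

k = ln 2 / 4 = 0.17329 per h
Dose 1 (210 mg at t=0 h): 210·exp(−0.17329·10) = 37.123 mg/L
Dose 2 (475 mg at t=5 h): 475·exp(−0.17329·5) = 199.713 mg/L
C(10) = 37.123 + 199.713 = 236.836 mg/L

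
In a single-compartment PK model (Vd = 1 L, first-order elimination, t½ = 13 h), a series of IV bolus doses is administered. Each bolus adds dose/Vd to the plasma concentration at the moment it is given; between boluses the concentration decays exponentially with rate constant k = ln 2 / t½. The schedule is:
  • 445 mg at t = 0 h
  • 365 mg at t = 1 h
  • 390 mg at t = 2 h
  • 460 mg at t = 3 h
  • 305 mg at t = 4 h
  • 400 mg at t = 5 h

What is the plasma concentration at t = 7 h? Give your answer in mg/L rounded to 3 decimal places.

1861.290 mg/L

k = ln 2 / 13 = 0.05332 per h
Dose 1 (445 mg at t=0 h): 445·exp(−0.05332·7) = 306.385 mg/L
Dose 2 (365 mg at t=1 h): 365·exp(−0.05332·6) = 265.067 mg/L
Dose 3 (390 mg at t=2 h): 390·exp(−0.05332·5) = 298.733 mg/L
Dose 4 (460 mg at t=3 h): 460·exp(−0.05332·4) = 371.649 mg/L
Dose 5 (305 mg at t=4 h): 305·exp(−0.05332·3) = 259.915 mg/L
Dose 6 (400 mg at t=5 h): 400·exp(−0.05332·2) = 359.540 mg/L
C(7) = 306.385 + 265.067 + 298.733 + 371.649 + 259.915 + 359.540 = 1861.290 mg/L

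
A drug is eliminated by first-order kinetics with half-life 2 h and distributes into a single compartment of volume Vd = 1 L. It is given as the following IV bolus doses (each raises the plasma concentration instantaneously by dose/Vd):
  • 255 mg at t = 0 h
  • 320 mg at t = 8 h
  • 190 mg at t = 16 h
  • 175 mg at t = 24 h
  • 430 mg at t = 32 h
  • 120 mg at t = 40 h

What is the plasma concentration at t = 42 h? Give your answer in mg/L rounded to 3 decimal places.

73.805 mg/L

k = ln 2 / 2 = 0.34657 per h
Dose 1 (255 mg at t=0 h): 255·exp(−0.34657·42) = 0.000 mg/L
Dose 2 (320 mg at t=8 h): 320·exp(−0.34657·34) = 0.002 mg/L
Dose 3 (190 mg at t=16 h): 190·exp(−0.34657·26) = 0.023 mg/L
Dose 4 (175 mg at t=24 h): 175·exp(−0.34657·18) = 0.342 mg/L
Dose 5 (430 mg at t=32 h): 430·exp(−0.34657·10) = 13.438 mg/L
Dose 6 (120 mg at t=40 h): 120·exp(−0.34657·2) = 60.000 mg/L
C(42) = 0.000 + 0.002 + 0.023 + 0.342 + 13.438 + 60.000 = 73.805 mg/L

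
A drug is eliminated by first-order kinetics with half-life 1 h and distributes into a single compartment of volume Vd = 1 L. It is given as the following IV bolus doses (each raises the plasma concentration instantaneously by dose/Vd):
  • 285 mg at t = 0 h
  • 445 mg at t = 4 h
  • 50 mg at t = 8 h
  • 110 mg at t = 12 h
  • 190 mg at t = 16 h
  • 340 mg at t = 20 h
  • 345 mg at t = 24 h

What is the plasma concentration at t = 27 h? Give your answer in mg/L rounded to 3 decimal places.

45.878 mg/L

k = ln 2 / 1 = 0.69315 per h
Dose 1 (285 mg at t=0 h): 285·exp(−0.69315·27) = 0.000 mg/L
Dose 2 (445 mg at t=4 h): 445·exp(−0.69315·23) = 0.000 mg/L
Dose 3 (50 mg at t=8 h): 50·exp(−0.69315·19) = 0.000 mg/L
Dose 4 (110 mg at t=12 h): 110·exp(−0.69315·15) = 0.003 mg/L
Dose 5 (190 mg at t=16 h): 190·exp(−0.69315·11) = 0.093 mg/L
Dose 6 (340 mg at t=20 h): 340·exp(−0.69315·7) = 2.656 mg/L
Dose 7 (345 mg at t=24 h): 345·exp(−0.69315·3) = 43.125 mg/L
C(27) = 0.000 + 0.000 + 0.000 + 0.003 + 0.093 + 2.656 + 43.125 = 45.878 mg/L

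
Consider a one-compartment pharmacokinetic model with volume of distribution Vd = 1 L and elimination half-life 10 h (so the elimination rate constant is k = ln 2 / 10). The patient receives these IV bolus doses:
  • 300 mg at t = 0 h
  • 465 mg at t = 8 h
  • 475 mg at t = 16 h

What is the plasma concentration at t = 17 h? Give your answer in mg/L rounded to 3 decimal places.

k = ln 2 / 10 = 0.06931 per h
Dose 1 (300 mg at t=0 h): 300·exp(−0.06931·17) = 92.336 mg/L
Dose 2 (465 mg at t=8 h): 465·exp(−0.06931·9) = 249.187 mg/L
Dose 3 (475 mg at t=16 h): 475·exp(−0.06931·1) = 443.191 mg/L
C(17) = 92.336 + 249.187 + 443.191 = 784.714 mg/L

784.714 mg/L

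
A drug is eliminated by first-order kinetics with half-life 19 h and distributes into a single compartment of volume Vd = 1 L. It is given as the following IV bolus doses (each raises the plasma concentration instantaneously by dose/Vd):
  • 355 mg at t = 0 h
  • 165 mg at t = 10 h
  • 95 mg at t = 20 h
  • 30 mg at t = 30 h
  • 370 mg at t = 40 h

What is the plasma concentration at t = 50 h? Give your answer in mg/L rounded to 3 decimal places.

k = ln 2 / 19 = 0.03648 per h
Dose 1 (355 mg at t=0 h): 355·exp(−0.03648·50) = 57.285 mg/L
Dose 2 (165 mg at t=10 h): 165·exp(−0.03648·40) = 38.347 mg/L
Dose 3 (95 mg at t=20 h): 95·exp(−0.03648·30) = 31.799 mg/L
Dose 4 (30 mg at t=30 h): 30·exp(−0.03648·20) = 14.463 mg/L
Dose 5 (370 mg at t=40 h): 370·exp(−0.03648·10) = 256.900 mg/L
C(50) = 57.285 + 38.347 + 31.799 + 14.463 + 256.900 = 398.795 mg/L

398.795 mg/L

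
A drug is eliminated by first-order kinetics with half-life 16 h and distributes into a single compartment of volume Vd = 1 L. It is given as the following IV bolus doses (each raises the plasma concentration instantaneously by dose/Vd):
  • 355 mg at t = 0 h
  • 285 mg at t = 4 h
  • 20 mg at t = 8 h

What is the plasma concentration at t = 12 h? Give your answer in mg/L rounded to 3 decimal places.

k = ln 2 / 16 = 0.04332 per h
Dose 1 (355 mg at t=0 h): 355·exp(−0.04332·12) = 211.084 mg/L
Dose 2 (285 mg at t=4 h): 285·exp(−0.04332·8) = 201.525 mg/L
Dose 3 (20 mg at t=8 h): 20·exp(−0.04332·4) = 16.818 mg/L
C(12) = 211.084 + 201.525 + 16.818 = 429.428 mg/L

429.428 mg/L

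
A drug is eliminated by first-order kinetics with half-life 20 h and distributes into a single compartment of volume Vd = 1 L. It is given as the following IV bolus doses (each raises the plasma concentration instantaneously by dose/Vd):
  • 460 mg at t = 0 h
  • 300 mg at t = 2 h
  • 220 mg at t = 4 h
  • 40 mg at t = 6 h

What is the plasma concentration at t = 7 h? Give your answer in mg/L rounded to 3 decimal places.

k = ln 2 / 20 = 0.03466 per h
Dose 1 (460 mg at t=0 h): 460·exp(−0.03466·7) = 360.909 mg/L
Dose 2 (300 mg at t=2 h): 300·exp(−0.03466·5) = 252.269 mg/L
Dose 3 (220 mg at t=4 h): 220·exp(−0.03466·3) = 198.275 mg/L
Dose 4 (40 mg at t=6 h): 40·exp(−0.03466·1) = 38.637 mg/L
C(7) = 360.909 + 252.269 + 198.275 + 38.637 = 850.090 mg/L

850.090 mg/L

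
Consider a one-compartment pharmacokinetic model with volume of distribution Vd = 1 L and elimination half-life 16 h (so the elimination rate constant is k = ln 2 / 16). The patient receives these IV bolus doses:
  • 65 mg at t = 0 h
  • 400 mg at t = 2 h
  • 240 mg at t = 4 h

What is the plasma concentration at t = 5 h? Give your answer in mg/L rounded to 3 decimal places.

633.416 mg/L

k = ln 2 / 16 = 0.04332 per h
Dose 1 (65 mg at t=0 h): 65·exp(−0.04332·5) = 52.341 mg/L
Dose 2 (400 mg at t=2 h): 400·exp(−0.04332·3) = 351.250 mg/L
Dose 3 (240 mg at t=4 h): 240·exp(−0.04332·1) = 229.825 mg/L
C(5) = 52.341 + 351.250 + 229.825 = 633.416 mg/L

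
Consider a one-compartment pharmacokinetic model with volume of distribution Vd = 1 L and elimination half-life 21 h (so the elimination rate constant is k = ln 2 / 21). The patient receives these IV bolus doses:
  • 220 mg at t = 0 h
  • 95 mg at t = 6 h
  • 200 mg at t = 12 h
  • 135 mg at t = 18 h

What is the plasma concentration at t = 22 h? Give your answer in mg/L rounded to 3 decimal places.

k = ln 2 / 21 = 0.03301 per h
Dose 1 (220 mg at t=0 h): 220·exp(−0.03301·22) = 106.428 mg/L
Dose 2 (95 mg at t=6 h): 95·exp(−0.03301·16) = 56.023 mg/L
Dose 3 (200 mg at t=12 h): 200·exp(−0.03301·10) = 143.775 mg/L
Dose 4 (135 mg at t=18 h): 135·exp(−0.03301·4) = 118.303 mg/L
C(22) = 106.428 + 56.023 + 143.775 + 118.303 = 424.529 mg/L

424.529 mg/L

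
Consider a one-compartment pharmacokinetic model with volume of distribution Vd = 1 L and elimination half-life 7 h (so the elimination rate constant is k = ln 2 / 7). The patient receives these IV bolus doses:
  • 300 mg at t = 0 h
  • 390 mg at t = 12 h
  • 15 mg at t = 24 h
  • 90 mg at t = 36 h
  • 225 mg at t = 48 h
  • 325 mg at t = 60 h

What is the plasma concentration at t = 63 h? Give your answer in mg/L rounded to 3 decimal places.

302.032 mg/L

k = ln 2 / 7 = 0.09902 per h
Dose 1 (300 mg at t=0 h): 300·exp(−0.09902·63) = 0.586 mg/L
Dose 2 (390 mg at t=12 h): 390·exp(−0.09902·51) = 2.499 mg/L
Dose 3 (15 mg at t=24 h): 15·exp(−0.09902·39) = 0.315 mg/L
Dose 4 (90 mg at t=36 h): 90·exp(−0.09902·27) = 6.211 mg/L
Dose 5 (225 mg at t=48 h): 225·exp(−0.09902·15) = 50.947 mg/L
Dose 6 (325 mg at t=60 h): 325·exp(−0.09902·3) = 241.474 mg/L
C(63) = 0.586 + 2.499 + 0.315 + 6.211 + 50.947 + 241.474 = 302.032 mg/L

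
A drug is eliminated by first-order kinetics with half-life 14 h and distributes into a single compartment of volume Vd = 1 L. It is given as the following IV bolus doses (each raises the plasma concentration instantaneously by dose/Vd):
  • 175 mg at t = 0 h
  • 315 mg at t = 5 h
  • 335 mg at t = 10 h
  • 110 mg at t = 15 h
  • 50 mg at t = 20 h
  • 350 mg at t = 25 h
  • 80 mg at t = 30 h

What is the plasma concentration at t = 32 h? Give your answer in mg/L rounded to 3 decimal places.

k = ln 2 / 14 = 0.04951 per h
Dose 1 (175 mg at t=0 h): 175·exp(−0.04951·32) = 35.890 mg/L
Dose 2 (315 mg at t=5 h): 315·exp(−0.04951·27) = 82.747 mg/L
Dose 3 (335 mg at t=10 h): 335·exp(−0.04951·22) = 112.719 mg/L
Dose 4 (110 mg at t=15 h): 110·exp(−0.04951·17) = 47.409 mg/L
Dose 5 (50 mg at t=20 h): 50·exp(−0.04951·12) = 27.602 mg/L
Dose 6 (350 mg at t=25 h): 350·exp(−0.04951·7) = 247.487 mg/L
Dose 7 (80 mg at t=30 h): 80·exp(−0.04951·2) = 72.458 mg/L
C(32) = 35.890 + 82.747 + 112.719 + 47.409 + 27.602 + 247.487 + 72.458 = 626.312 mg/L

626.312 mg/L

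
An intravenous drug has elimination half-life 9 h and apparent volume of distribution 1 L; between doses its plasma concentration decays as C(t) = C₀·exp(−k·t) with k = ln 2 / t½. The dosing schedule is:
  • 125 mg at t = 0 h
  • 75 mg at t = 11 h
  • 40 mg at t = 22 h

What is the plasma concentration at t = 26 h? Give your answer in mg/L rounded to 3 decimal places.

k = ln 2 / 9 = 0.07702 per h
Dose 1 (125 mg at t=0 h): 125·exp(−0.07702·26) = 16.876 mg/L
Dose 2 (75 mg at t=11 h): 75·exp(−0.07702·15) = 23.624 mg/L
Dose 3 (40 mg at t=22 h): 40·exp(−0.07702·4) = 29.395 mg/L
C(26) = 16.876 + 23.624 + 29.395 = 69.894 mg/L

69.894 mg/L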